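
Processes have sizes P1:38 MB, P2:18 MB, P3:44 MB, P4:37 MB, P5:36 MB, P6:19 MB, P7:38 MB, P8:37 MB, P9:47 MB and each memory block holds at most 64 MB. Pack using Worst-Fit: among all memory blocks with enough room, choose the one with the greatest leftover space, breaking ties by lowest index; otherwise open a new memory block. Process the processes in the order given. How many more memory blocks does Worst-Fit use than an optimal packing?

0

Worst-Fit: [38,18] [44] [37] [36,19] [38] [37] [47] → 7 memory blocks.
7 processes exceed 32 MB (half the capacity), and no two of those can share a memory block, so at least 7 memory blocks are needed.
So 7 is already optimal.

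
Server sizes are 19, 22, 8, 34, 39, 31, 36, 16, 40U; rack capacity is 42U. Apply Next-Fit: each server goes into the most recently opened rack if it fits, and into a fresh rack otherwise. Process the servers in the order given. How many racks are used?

7

19U → rack 1 (remaining 23U)
22U → rack 1 (remaining 1U)
8U → rack 2 (remaining 34U)
34U → rack 2 (remaining 0U)
39U → rack 3 (remaining 3U)
31U → rack 4 (remaining 11U)
36U → rack 5 (remaining 6U)
16U → rack 6 (remaining 26U)
40U → rack 7 (remaining 2U)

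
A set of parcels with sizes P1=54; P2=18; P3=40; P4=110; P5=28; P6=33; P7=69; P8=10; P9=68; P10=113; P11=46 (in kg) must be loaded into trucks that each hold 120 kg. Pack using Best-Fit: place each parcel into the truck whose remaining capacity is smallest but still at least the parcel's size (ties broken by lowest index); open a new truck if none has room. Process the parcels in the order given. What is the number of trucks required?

6

P1 (54 kg) → truck 1 (remaining 66 kg)
P2 (18 kg) → truck 1 (remaining 48 kg)
P3 (40 kg) → truck 1 (remaining 8 kg)
P4 (110 kg) → truck 2 (remaining 10 kg)
P5 (28 kg) → truck 3 (remaining 92 kg)
P6 (33 kg) → truck 3 (remaining 59 kg)
P7 (69 kg) → truck 4 (remaining 51 kg)
P8 (10 kg) → truck 2 (remaining 0 kg)
P9 (68 kg) → truck 5 (remaining 52 kg)
P10 (113 kg) → truck 6 (remaining 7 kg)
P11 (46 kg) → truck 4 (remaining 5 kg)
Final trucks: [54,18,40] [110,10] [28,33] [69,46] [68] [113].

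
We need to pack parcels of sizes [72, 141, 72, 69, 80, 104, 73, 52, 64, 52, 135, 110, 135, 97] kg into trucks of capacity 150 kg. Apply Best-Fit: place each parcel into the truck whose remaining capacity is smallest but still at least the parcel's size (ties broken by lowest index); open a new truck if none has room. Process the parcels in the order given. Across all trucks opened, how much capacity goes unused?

244

Put 72 kg in truck 1; 78 kg remain.
Put 141 kg in truck 2; 9 kg remain.
Put 72 kg in truck 1; 6 kg remain.
Put 69 kg in truck 3; 81 kg remain.
Put 80 kg in truck 3; 1 kg remain.
Put 104 kg in truck 4; 46 kg remain.
Put 73 kg in truck 5; 77 kg remain.
Put 52 kg in truck 5; 25 kg remain.
Put 64 kg in truck 6; 86 kg remain.
Put 52 kg in truck 6; 34 kg remain.
Put 135 kg in truck 7; 15 kg remain.
Put 110 kg in truck 8; 40 kg remain.
Put 135 kg in truck 9; 15 kg remain.
Put 97 kg in truck 10; 53 kg remain.
10 trucks × 150 kg = 1500 kg; used 1256 kg; unused 244 kg.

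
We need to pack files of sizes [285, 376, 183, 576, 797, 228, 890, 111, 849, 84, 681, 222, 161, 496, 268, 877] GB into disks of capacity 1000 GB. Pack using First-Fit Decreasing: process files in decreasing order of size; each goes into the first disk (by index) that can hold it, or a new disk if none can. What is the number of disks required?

8

Sorted descending: 890, 877, 849, 797, 681, 576, 496, 376, 285, 268, 228, 222, 183, 161, 111, 84.
Put 890 GB in disk 1; 110 GB remain.
Put 877 GB in disk 2; 123 GB remain.
Put 849 GB in disk 3; 151 GB remain.
Put 797 GB in disk 4; 203 GB remain.
Put 681 GB in disk 5; 319 GB remain.
Put 576 GB in disk 6; 424 GB remain.
Put 496 GB in disk 7; 504 GB remain.
Put 376 GB in disk 6; 48 GB remain.
Put 285 GB in disk 5; 34 GB remain.
Put 268 GB in disk 7; 236 GB remain.
Put 228 GB in disk 7; 8 GB remain.
Put 222 GB in disk 8; 778 GB remain.
Put 183 GB in disk 4; 20 GB remain.
Put 161 GB in disk 8; 617 GB remain.
Put 111 GB in disk 2; 12 GB remain.
Put 84 GB in disk 1; 26 GB remain.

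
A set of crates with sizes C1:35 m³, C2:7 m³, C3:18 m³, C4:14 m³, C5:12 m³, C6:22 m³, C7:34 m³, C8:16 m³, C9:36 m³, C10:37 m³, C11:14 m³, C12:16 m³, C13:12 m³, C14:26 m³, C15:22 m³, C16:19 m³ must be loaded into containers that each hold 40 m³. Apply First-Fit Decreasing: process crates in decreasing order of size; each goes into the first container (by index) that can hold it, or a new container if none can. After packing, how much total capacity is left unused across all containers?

60

Sorted descending: 37, 36, 35, 34, 26, 22, 22, 19, 18, 16, 16, 14, 14, 12, 12, 7.
container 1: place 37 m³, 3 m³ left
container 2: place 36 m³, 4 m³ left
container 3: place 35 m³, 5 m³ left
container 4: place 34 m³, 6 m³ left
container 5: place 26 m³, 14 m³ left
container 6: place 22 m³, 18 m³ left
container 7: place 22 m³, 18 m³ left
container 8: place 19 m³, 21 m³ left
container 6: place 18 m³, 0 m³ left
container 7: place 16 m³, 2 m³ left
container 8: place 16 m³, 5 m³ left
container 5: place 14 m³, 0 m³ left
container 9: place 14 m³, 26 m³ left
container 9: place 12 m³, 14 m³ left
container 9: place 12 m³, 2 m³ left
container 10: place 7 m³, 33 m³ left
10 containers × 40 m³ = 400 m³; used 340 m³; unused 60 m³.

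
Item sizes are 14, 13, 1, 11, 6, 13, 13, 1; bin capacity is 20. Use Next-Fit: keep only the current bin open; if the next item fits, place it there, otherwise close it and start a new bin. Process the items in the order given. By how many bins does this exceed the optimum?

Next-Fit: [14] [13,1] [11,6] [13] [13,1] → 5 bins.
5 items exceed 10 (half the capacity), and no two of those can share a bin, so at least 5 bins are needed.
So 5 is already optimal.

0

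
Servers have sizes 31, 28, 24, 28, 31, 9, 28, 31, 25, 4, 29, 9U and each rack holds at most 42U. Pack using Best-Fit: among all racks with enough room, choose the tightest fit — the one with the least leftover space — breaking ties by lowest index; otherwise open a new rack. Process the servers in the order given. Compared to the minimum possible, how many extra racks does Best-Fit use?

Best-Fit: [31,9] [28] [24] [28] [31,4] [28] [31,9] [25] [29] → 9 racks.
9 servers exceed 21U (half the capacity), and no two of those can share a rack, so at least 9 racks are needed.
So 9 is already optimal.

0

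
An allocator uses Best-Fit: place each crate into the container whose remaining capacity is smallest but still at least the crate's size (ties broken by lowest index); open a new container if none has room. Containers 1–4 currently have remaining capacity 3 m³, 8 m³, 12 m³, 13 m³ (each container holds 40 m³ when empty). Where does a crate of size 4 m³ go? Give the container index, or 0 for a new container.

2

Containers with room: container 2 (8 m³), container 3 (12 m³), container 4 (13 m³).
Tightest fit is container 2 with 8 m³ free.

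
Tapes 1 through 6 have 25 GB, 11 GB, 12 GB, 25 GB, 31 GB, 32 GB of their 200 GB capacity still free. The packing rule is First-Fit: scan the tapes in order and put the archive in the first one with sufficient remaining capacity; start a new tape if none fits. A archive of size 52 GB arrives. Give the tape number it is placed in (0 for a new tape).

No tape has ≥ 52 GB free, so a new tape is opened.

0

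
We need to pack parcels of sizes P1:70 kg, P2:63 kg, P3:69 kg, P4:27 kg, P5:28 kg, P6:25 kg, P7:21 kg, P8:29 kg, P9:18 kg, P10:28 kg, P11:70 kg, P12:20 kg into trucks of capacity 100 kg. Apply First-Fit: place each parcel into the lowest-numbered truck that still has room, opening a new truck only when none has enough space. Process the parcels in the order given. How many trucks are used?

5

truck 1: place P1 (70 kg), 30 kg left
truck 2: place P2 (63 kg), 37 kg left
truck 3: place P3 (69 kg), 31 kg left
truck 1: place P4 (27 kg), 3 kg left
truck 2: place P5 (28 kg), 9 kg left
truck 3: place P6 (25 kg), 6 kg left
truck 4: place P7 (21 kg), 79 kg left
truck 4: place P8 (29 kg), 50 kg left
truck 4: place P9 (18 kg), 32 kg left
truck 4: place P10 (28 kg), 4 kg left
truck 5: place P11 (70 kg), 30 kg left
truck 5: place P12 (20 kg), 10 kg left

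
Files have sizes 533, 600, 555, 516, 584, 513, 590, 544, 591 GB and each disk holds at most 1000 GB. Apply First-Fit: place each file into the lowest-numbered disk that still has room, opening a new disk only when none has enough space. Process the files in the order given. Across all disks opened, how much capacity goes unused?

disk 1: place 533 GB, 467 GB left
disk 2: place 600 GB, 400 GB left
disk 3: place 555 GB, 445 GB left
disk 4: place 516 GB, 484 GB left
disk 5: place 584 GB, 416 GB left
disk 6: place 513 GB, 487 GB left
disk 7: place 590 GB, 410 GB left
disk 8: place 544 GB, 456 GB left
disk 9: place 591 GB, 409 GB left
9 disks × 1000 GB = 9000 GB; used 5026 GB; unused 3974 GB.

3974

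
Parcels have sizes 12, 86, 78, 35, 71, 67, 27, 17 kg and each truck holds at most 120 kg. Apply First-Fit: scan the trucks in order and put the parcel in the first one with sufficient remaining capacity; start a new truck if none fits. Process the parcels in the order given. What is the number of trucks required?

4 trucks

12 kg → truck 1 (remaining 108 kg)
86 kg → truck 1 (remaining 22 kg)
78 kg → truck 2 (remaining 42 kg)
35 kg → truck 2 (remaining 7 kg)
71 kg → truck 3 (remaining 49 kg)
67 kg → truck 4 (remaining 53 kg)
27 kg → truck 3 (remaining 22 kg)
17 kg → truck 1 (remaining 5 kg)
Final trucks: [12,86,17] [78,35] [71,27] [67].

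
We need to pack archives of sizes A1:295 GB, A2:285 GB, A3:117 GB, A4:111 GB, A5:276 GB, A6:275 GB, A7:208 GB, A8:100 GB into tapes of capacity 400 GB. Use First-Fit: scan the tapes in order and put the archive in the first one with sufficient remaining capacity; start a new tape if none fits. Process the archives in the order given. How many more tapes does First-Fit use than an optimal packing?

0

First-Fit: [295,100] [285,111] [117,276] [275] [208] → 5 tapes.
Total size 1667 GB; any packing needs at least ⌈1667/400⌉ = 5 tapes.
So 5 is already optimal.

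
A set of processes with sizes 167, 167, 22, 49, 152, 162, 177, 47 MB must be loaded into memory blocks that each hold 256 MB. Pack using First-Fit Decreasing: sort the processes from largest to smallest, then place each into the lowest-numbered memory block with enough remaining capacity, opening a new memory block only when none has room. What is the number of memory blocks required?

5

Sorted descending: 177, 167, 167, 162, 152, 49, 47, 22.
177 MB → memory block 1 (remaining 79 MB)
167 MB → memory block 2 (remaining 89 MB)
167 MB → memory block 3 (remaining 89 MB)
162 MB → memory block 4 (remaining 94 MB)
152 MB → memory block 5 (remaining 104 MB)
49 MB → memory block 1 (remaining 30 MB)
47 MB → memory block 2 (remaining 42 MB)
22 MB → memory block 1 (remaining 8 MB)
Final memory blocks: [177,49,22] [167,47] [167] [162] [152].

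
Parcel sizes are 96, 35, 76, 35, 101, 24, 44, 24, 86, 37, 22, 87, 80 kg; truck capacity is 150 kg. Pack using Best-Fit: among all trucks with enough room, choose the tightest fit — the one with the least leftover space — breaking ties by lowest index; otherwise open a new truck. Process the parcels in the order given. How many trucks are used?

6

Put 96 kg in truck 1; 54 kg remain.
Put 35 kg in truck 1; 19 kg remain.
Put 76 kg in truck 2; 74 kg remain.
Put 35 kg in truck 2; 39 kg remain.
Put 101 kg in truck 3; 49 kg remain.
Put 24 kg in truck 2; 15 kg remain.
Put 44 kg in truck 3; 5 kg remain.
Put 24 kg in truck 4; 126 kg remain.
Put 86 kg in truck 4; 40 kg remain.
Put 37 kg in truck 4; 3 kg remain.
Put 22 kg in truck 5; 128 kg remain.
Put 87 kg in truck 5; 41 kg remain.
Put 80 kg in truck 6; 70 kg remain.
Final trucks: [96,35] [76,35,24] [101,44] [24,86,37] [22,87] [80].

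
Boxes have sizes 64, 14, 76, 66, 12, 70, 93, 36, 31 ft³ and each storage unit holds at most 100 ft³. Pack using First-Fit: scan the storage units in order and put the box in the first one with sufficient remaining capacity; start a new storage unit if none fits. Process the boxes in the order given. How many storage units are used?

Put 64 ft³ in storage unit 1; 36 ft³ remain.
Put 14 ft³ in storage unit 1; 22 ft³ remain.
Put 76 ft³ in storage unit 2; 24 ft³ remain.
Put 66 ft³ in storage unit 3; 34 ft³ remain.
Put 12 ft³ in storage unit 1; 10 ft³ remain.
Put 70 ft³ in storage unit 4; 30 ft³ remain.
Put 93 ft³ in storage unit 5; 7 ft³ remain.
Put 36 ft³ in storage unit 6; 64 ft³ remain.
Put 31 ft³ in storage unit 3; 3 ft³ remain.
Final storage units: [64,14,12] [76] [66,31] [70] [93] [36].

6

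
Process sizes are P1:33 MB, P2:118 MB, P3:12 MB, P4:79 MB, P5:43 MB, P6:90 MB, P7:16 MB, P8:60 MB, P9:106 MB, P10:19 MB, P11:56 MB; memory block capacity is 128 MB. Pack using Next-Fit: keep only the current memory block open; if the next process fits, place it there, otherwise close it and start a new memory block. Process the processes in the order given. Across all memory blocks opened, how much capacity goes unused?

memory block 1: place P1 (33 MB), 95 MB left
memory block 2: place P2 (118 MB), 10 MB left
memory block 3: place P3 (12 MB), 116 MB left
memory block 3: place P4 (79 MB), 37 MB left
memory block 4: place P5 (43 MB), 85 MB left
memory block 5: place P6 (90 MB), 38 MB left
memory block 5: place P7 (16 MB), 22 MB left
memory block 6: place P8 (60 MB), 68 MB left
memory block 7: place P9 (106 MB), 22 MB left
memory block 7: place P10 (19 MB), 3 MB left
memory block 8: place P11 (56 MB), 72 MB left
8 memory blocks × 128 MB = 1024 MB; used 632 MB; unused 392 MB.

392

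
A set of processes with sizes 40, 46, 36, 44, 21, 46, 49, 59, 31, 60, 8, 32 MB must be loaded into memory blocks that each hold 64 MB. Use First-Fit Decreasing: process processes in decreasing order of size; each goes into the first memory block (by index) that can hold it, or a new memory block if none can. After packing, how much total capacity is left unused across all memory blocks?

104

Sorted descending: 60, 59, 49, 46, 46, 44, 40, 36, 32, 31, 21, 8.
60 MB → memory block 1 (remaining 4 MB)
59 MB → memory block 2 (remaining 5 MB)
49 MB → memory block 3 (remaining 15 MB)
46 MB → memory block 4 (remaining 18 MB)
46 MB → memory block 5 (remaining 18 MB)
44 MB → memory block 6 (remaining 20 MB)
40 MB → memory block 7 (remaining 24 MB)
36 MB → memory block 8 (remaining 28 MB)
32 MB → memory block 9 (remaining 32 MB)
31 MB → memory block 9 (remaining 1 MB)
21 MB → memory block 7 (remaining 3 MB)
8 MB → memory block 3 (remaining 7 MB)
9 memory blocks × 64 MB = 576 MB; used 472 MB; unused 104 MB.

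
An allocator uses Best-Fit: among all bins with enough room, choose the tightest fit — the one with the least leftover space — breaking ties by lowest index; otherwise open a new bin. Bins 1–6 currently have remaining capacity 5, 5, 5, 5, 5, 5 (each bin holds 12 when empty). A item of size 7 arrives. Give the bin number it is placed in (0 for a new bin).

0

No bin has ≥ 7 free, so a new bin is opened.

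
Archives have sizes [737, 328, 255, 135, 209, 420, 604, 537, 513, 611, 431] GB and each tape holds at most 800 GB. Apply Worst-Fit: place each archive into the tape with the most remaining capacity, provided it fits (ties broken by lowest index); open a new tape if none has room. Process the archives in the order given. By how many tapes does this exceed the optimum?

1

Worst-Fit: [737] [328,255,135] [209,420] [604] [537] [513] [611] [431] → 8 tapes.
7 archives exceed 400 GB (half the capacity), and no two of those can share a tape, so at least 7 tapes are needed.
An optimal packing achieves that bound: [737] [611,135] [604] [537,255] [513,209] [431,328] [420] → 7 tapes.
Excess: 8 − 7 = 1.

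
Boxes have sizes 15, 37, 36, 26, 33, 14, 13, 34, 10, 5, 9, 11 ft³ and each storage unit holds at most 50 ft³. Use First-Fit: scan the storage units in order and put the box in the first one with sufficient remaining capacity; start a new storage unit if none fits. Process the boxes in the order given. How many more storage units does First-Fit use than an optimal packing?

1

First-Fit: [15,26,5] [37,13] [36,14] [33,10] [34,9] [11] → 6 storage units.
Total size 243 ft³; any packing needs at least ⌈243/50⌉ = 5 storage units.
An optimal packing achieves that bound: [37,13] [36,14] [34,15] [33,11,5] [26,10,9] → 5 storage units.
Excess: 6 − 5 = 1.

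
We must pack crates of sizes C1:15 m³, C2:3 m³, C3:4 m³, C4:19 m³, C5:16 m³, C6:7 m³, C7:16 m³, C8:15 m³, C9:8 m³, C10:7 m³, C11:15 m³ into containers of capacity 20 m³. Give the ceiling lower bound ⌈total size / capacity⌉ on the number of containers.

7

Total size = 15 + 3 + 4 + 19 + 16 + 7 + 16 + 15 + 8 + 7 + 15 = 125 m³.
⌈125 / 20⌉ = 7.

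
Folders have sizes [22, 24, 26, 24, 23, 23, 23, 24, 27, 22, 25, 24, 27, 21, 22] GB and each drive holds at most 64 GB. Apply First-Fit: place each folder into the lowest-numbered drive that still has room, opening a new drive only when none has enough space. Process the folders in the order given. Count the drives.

8

drive 1: place 22 GB, 42 GB left
drive 1: place 24 GB, 18 GB left
drive 2: place 26 GB, 38 GB left
drive 2: place 24 GB, 14 GB left
drive 3: place 23 GB, 41 GB left
drive 3: place 23 GB, 18 GB left
drive 4: place 23 GB, 41 GB left
drive 4: place 24 GB, 17 GB left
drive 5: place 27 GB, 37 GB left
drive 5: place 22 GB, 15 GB left
drive 6: place 25 GB, 39 GB left
drive 6: place 24 GB, 15 GB left
drive 7: place 27 GB, 37 GB left
drive 7: place 21 GB, 16 GB left
drive 8: place 22 GB, 42 GB left
Final drives: [22,24] [26,24] [23,23] [23,24] [27,22] [25,24] [27,21] [22].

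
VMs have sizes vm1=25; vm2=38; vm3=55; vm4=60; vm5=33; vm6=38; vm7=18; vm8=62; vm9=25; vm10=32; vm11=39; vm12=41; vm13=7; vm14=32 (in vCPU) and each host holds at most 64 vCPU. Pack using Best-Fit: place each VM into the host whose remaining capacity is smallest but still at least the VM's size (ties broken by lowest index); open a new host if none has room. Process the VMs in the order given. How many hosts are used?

9 hosts

vm1 (25 vCPU) → host 1 (remaining 39 vCPU)
vm2 (38 vCPU) → host 1 (remaining 1 vCPU)
vm3 (55 vCPU) → host 2 (remaining 9 vCPU)
vm4 (60 vCPU) → host 3 (remaining 4 vCPU)
vm5 (33 vCPU) → host 4 (remaining 31 vCPU)
vm6 (38 vCPU) → host 5 (remaining 26 vCPU)
vm7 (18 vCPU) → host 5 (remaining 8 vCPU)
vm8 (62 vCPU) → host 6 (remaining 2 vCPU)
vm9 (25 vCPU) → host 4 (remaining 6 vCPU)
vm10 (32 vCPU) → host 7 (remaining 32 vCPU)
vm11 (39 vCPU) → host 8 (remaining 25 vCPU)
vm12 (41 vCPU) → host 9 (remaining 23 vCPU)
vm13 (7 vCPU) → host 5 (remaining 1 vCPU)
vm14 (32 vCPU) → host 7 (remaining 0 vCPU)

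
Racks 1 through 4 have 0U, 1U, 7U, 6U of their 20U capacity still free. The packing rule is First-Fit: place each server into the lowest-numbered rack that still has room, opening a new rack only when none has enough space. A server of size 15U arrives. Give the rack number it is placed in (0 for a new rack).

No rack has ≥ 15U free, so a new rack is opened.

0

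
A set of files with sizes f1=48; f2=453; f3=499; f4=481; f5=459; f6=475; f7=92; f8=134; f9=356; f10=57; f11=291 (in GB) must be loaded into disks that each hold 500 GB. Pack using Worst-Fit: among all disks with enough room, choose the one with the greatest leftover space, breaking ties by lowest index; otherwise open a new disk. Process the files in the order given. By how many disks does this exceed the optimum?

Worst-Fit: [48,92,134,57] [453] [499] [481] [459] [475] [356] [291] → 8 disks.
Total size 3345 GB; any packing needs at least ⌈3345/500⌉ = 7 disks.
An optimal packing achieves that bound: [499] [481] [475] [459] [453] [356,134] [291,92,57,48] → 7 disks.
Excess: 8 − 7 = 1.

1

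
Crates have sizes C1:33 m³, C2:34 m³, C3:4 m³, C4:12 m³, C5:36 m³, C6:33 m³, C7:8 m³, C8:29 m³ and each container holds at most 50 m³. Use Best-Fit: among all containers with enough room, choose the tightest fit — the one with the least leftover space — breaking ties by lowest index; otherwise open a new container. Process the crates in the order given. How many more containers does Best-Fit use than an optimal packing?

Best-Fit: [33] [34,4,12] [36,8] [33] [29] → 5 containers.
5 crates exceed 25 m³ (half the capacity), and no two of those can share a container, so at least 5 containers are needed.
So 5 is already optimal.

0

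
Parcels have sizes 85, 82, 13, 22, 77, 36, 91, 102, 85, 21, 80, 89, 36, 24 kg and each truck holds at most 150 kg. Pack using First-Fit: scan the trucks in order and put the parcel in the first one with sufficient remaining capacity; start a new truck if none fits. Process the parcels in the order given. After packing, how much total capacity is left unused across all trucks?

357

85 kg → truck 1 (remaining 65 kg)
82 kg → truck 2 (remaining 68 kg)
13 kg → truck 1 (remaining 52 kg)
22 kg → truck 1 (remaining 30 kg)
77 kg → truck 3 (remaining 73 kg)
36 kg → truck 2 (remaining 32 kg)
91 kg → truck 4 (remaining 59 kg)
102 kg → truck 5 (remaining 48 kg)
85 kg → truck 6 (remaining 65 kg)
21 kg → truck 1 (remaining 9 kg)
80 kg → truck 7 (remaining 70 kg)
89 kg → truck 8 (remaining 61 kg)
36 kg → truck 3 (remaining 37 kg)
24 kg → truck 2 (remaining 8 kg)
8 trucks × 150 kg = 1200 kg; used 843 kg; unused 357 kg.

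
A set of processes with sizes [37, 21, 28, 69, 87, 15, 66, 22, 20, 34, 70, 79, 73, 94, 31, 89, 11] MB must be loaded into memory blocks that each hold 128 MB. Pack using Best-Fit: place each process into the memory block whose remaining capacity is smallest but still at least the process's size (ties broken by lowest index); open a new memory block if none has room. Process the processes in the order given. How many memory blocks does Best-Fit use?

37 MB → memory block 1 (remaining 91 MB)
21 MB → memory block 1 (remaining 70 MB)
28 MB → memory block 1 (remaining 42 MB)
69 MB → memory block 2 (remaining 59 MB)
87 MB → memory block 3 (remaining 41 MB)
15 MB → memory block 3 (remaining 26 MB)
66 MB → memory block 4 (remaining 62 MB)
22 MB → memory block 3 (remaining 4 MB)
20 MB → memory block 1 (remaining 22 MB)
34 MB → memory block 2 (remaining 25 MB)
70 MB → memory block 5 (remaining 58 MB)
79 MB → memory block 6 (remaining 49 MB)
73 MB → memory block 7 (remaining 55 MB)
94 MB → memory block 8 (remaining 34 MB)
31 MB → memory block 8 (remaining 3 MB)
89 MB → memory block 9 (remaining 39 MB)
11 MB → memory block 1 (remaining 11 MB)

9 memory blocks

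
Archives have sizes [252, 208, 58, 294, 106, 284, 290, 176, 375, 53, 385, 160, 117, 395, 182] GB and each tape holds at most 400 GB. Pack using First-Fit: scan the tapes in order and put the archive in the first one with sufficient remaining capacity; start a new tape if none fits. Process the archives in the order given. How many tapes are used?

10 tapes

tape 1: place 252 GB, 148 GB left
tape 2: place 208 GB, 192 GB left
tape 1: place 58 GB, 90 GB left
tape 3: place 294 GB, 106 GB left
tape 2: place 106 GB, 86 GB left
tape 4: place 284 GB, 116 GB left
tape 5: place 290 GB, 110 GB left
tape 6: place 176 GB, 224 GB left
tape 7: place 375 GB, 25 GB left
tape 1: place 53 GB, 37 GB left
tape 8: place 385 GB, 15 GB left
tape 6: place 160 GB, 64 GB left
tape 9: place 117 GB, 283 GB left
tape 10: place 395 GB, 5 GB left
tape 9: place 182 GB, 101 GB left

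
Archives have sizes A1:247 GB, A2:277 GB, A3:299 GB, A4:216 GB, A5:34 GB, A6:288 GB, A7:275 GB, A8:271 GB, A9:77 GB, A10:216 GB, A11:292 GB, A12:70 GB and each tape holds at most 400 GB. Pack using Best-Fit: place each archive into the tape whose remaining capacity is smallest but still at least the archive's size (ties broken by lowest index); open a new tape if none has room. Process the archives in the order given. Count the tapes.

9

tape 1: place A1 (247 GB), 153 GB left
tape 2: place A2 (277 GB), 123 GB left
tape 3: place A3 (299 GB), 101 GB left
tape 4: place A4 (216 GB), 184 GB left
tape 3: place A5 (34 GB), 67 GB left
tape 5: place A6 (288 GB), 112 GB left
tape 6: place A7 (275 GB), 125 GB left
tape 7: place A8 (271 GB), 129 GB left
tape 5: place A9 (77 GB), 35 GB left
tape 8: place A10 (216 GB), 184 GB left
tape 9: place A11 (292 GB), 108 GB left
tape 9: place A12 (70 GB), 38 GB left
Final tapes: [247] [277] [299,34] [216] [288,77] [275] [271] [216] [292,70].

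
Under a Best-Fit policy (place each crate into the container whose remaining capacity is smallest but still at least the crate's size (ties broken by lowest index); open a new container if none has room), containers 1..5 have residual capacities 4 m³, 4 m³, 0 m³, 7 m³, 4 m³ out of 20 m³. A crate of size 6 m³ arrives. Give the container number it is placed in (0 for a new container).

Containers with room: container 4 (7 m³).
Tightest fit is container 4 with 7 m³ free.

4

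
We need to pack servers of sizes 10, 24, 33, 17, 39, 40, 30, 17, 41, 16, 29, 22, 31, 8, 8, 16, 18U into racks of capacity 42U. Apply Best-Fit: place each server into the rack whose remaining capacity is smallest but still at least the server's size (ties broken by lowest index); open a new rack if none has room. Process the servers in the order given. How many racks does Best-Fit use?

11

rack 1: place 10U, 32U left
rack 1: place 24U, 8U left
rack 2: place 33U, 9U left
rack 3: place 17U, 25U left
rack 4: place 39U, 3U left
rack 5: place 40U, 2U left
rack 6: place 30U, 12U left
rack 3: place 17U, 8U left
rack 7: place 41U, 1U left
rack 8: place 16U, 26U left
rack 9: place 29U, 13U left
rack 8: place 22U, 4U left
rack 10: place 31U, 11U left
rack 1: place 8U, 0U left
rack 3: place 8U, 0U left
rack 11: place 16U, 26U left
rack 11: place 18U, 8U left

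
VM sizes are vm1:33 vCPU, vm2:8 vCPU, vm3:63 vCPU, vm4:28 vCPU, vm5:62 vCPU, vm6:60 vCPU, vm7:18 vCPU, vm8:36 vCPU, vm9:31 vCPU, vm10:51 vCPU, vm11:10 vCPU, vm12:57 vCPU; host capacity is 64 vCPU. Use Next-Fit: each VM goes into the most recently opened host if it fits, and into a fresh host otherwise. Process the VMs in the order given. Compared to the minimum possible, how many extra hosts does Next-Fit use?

1

Next-Fit: [33,8] [63] [28] [62] [60] [18,36] [31] [51,10] [57] → 9 hosts.
Total size 457 vCPU; any packing needs at least ⌈457/64⌉ = 8 hosts.
An optimal packing achieves that bound: [63] [62] [60] [57] [51,10] [36,28] [33,31] [18,8] → 8 hosts.
Excess: 9 − 8 = 1.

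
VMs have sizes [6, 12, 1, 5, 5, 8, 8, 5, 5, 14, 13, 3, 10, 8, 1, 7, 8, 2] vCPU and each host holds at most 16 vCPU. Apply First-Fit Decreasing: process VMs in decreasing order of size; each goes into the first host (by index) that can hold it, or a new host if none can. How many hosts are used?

8

Sorted descending: 14, 13, 12, 10, 8, 8, 8, 8, 7, 6, 5, 5, 5, 5, 3, 2, 1, 1.
14 vCPU → host 1 (remaining 2 vCPU)
13 vCPU → host 2 (remaining 3 vCPU)
12 vCPU → host 3 (remaining 4 vCPU)
10 vCPU → host 4 (remaining 6 vCPU)
8 vCPU → host 5 (remaining 8 vCPU)
8 vCPU → host 5 (remaining 0 vCPU)
8 vCPU → host 6 (remaining 8 vCPU)
8 vCPU → host 6 (remaining 0 vCPU)
7 vCPU → host 7 (remaining 9 vCPU)
6 vCPU → host 4 (remaining 0 vCPU)
5 vCPU → host 7 (remaining 4 vCPU)
5 vCPU → host 8 (remaining 11 vCPU)
5 vCPU → host 8 (remaining 6 vCPU)
5 vCPU → host 8 (remaining 1 vCPU)
3 vCPU → host 2 (remaining 0 vCPU)
2 vCPU → host 1 (remaining 0 vCPU)
1 vCPU → host 3 (remaining 3 vCPU)
1 vCPU → host 3 (remaining 2 vCPU)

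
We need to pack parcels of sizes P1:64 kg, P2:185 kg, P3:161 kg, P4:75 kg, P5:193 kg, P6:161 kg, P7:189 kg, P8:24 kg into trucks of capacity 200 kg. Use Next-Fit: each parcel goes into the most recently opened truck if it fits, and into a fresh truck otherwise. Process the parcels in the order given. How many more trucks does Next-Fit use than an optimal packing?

Next-Fit: [64] [185] [161] [75] [193] [161] [189] [24] → 8 trucks.
Total size 1052 kg; any packing needs at least ⌈1052/200⌉ = 6 trucks.
An optimal packing achieves that bound: [193] [189] [185] [161,24] [161] [75,64] → 6 trucks.
Excess: 8 − 6 = 2.

2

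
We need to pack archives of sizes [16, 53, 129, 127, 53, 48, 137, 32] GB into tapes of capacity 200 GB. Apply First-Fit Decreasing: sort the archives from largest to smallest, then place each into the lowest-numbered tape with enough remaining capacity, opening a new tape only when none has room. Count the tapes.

4 tapes

Sorted descending: 137, 129, 127, 53, 53, 48, 32, 16.
Put 137 GB in tape 1; 63 GB remain.
Put 129 GB in tape 2; 71 GB remain.
Put 127 GB in tape 3; 73 GB remain.
Put 53 GB in tape 1; 10 GB remain.
Put 53 GB in tape 2; 18 GB remain.
Put 48 GB in tape 3; 25 GB remain.
Put 32 GB in tape 4; 168 GB remain.
Put 16 GB in tape 2; 2 GB remain.
Final tapes: [137,53] [129,53,16] [127,48] [32].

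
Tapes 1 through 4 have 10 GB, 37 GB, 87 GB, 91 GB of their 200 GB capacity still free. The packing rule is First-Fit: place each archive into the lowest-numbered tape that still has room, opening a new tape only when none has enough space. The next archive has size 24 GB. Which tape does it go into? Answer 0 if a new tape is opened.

2

Tapes with room: tape 2 (37 GB), tape 3 (87 GB), tape 4 (91 GB).
The first with room is tape 2.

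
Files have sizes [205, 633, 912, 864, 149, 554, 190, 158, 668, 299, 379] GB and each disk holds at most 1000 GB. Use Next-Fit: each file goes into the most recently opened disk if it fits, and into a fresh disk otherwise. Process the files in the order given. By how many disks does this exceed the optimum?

0

Next-Fit: [205,633] [912] [864] [149,554,190] [158,668] [299,379] → 6 disks.
Total size 5011 GB; any packing needs at least ⌈5011/1000⌉ = 6 disks.
So 6 is already optimal.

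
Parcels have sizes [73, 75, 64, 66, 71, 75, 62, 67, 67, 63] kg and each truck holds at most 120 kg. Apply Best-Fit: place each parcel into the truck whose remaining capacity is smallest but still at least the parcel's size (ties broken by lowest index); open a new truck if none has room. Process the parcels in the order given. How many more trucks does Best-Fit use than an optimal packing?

Best-Fit: [73] [75] [64] [66] [71] [75] [62] [67] [67] [63] → 10 trucks.
10 parcels exceed 60 kg (half the capacity), and no two of those can share a truck, so at least 10 trucks are needed.
So 10 is already optimal.

0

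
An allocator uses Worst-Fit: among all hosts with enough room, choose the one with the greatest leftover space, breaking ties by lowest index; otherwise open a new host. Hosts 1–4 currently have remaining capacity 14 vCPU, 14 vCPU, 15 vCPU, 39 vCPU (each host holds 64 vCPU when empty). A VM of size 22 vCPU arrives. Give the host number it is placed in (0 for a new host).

Hosts with room: host 4 (39 vCPU).
Most room is host 4 with 39 vCPU free.

4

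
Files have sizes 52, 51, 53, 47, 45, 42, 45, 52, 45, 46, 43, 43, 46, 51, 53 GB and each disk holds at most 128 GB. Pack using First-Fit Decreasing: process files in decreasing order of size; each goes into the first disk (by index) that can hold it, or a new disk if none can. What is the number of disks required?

Sorted descending: 53, 53, 52, 52, 51, 51, 47, 46, 46, 45, 45, 45, 43, 43, 42.
disk 1: place 53 GB, 75 GB left
disk 1: place 53 GB, 22 GB left
disk 2: place 52 GB, 76 GB left
disk 2: place 52 GB, 24 GB left
disk 3: place 51 GB, 77 GB left
disk 3: place 51 GB, 26 GB left
disk 4: place 47 GB, 81 GB left
disk 4: place 46 GB, 35 GB left
disk 5: place 46 GB, 82 GB left
disk 5: place 45 GB, 37 GB left
disk 6: place 45 GB, 83 GB left
disk 6: place 45 GB, 38 GB left
disk 7: place 43 GB, 85 GB left
disk 7: place 43 GB, 42 GB left
disk 7: place 42 GB, 0 GB left

7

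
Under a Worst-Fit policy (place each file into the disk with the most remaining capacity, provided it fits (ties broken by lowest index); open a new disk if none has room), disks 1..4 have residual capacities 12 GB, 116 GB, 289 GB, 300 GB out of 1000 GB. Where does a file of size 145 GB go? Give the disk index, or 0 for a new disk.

Disks with room: disk 3 (289 GB), disk 4 (300 GB).
Most room is disk 4 with 300 GB free.

4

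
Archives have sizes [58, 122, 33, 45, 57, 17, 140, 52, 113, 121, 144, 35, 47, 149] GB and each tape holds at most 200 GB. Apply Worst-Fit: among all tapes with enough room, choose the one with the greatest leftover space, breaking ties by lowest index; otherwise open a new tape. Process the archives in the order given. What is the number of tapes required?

7

tape 1: place 58 GB, 142 GB left
tape 1: place 122 GB, 20 GB left
tape 2: place 33 GB, 167 GB left
tape 2: place 45 GB, 122 GB left
tape 2: place 57 GB, 65 GB left
tape 2: place 17 GB, 48 GB left
tape 3: place 140 GB, 60 GB left
tape 3: place 52 GB, 8 GB left
tape 4: place 113 GB, 87 GB left
tape 5: place 121 GB, 79 GB left
tape 6: place 144 GB, 56 GB left
tape 4: place 35 GB, 52 GB left
tape 5: place 47 GB, 32 GB left
tape 7: place 149 GB, 51 GB left
Final tapes: [58,122] [33,45,57,17] [140,52] [113,35] [121,47] [144] [149].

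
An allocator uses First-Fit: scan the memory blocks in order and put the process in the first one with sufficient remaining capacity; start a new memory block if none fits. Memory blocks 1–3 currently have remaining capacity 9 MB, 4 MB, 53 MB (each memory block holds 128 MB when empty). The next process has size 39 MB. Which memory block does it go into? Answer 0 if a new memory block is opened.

Memory blocks with room: memory block 3 (53 MB).
The first with room is memory block 3.

3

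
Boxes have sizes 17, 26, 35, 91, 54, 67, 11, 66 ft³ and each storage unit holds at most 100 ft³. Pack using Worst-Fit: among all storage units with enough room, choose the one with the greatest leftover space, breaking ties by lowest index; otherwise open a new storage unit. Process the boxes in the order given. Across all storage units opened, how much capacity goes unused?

133

storage unit 1: place 17 ft³, 83 ft³ left
storage unit 1: place 26 ft³, 57 ft³ left
storage unit 1: place 35 ft³, 22 ft³ left
storage unit 2: place 91 ft³, 9 ft³ left
storage unit 3: place 54 ft³, 46 ft³ left
storage unit 4: place 67 ft³, 33 ft³ left
storage unit 3: place 11 ft³, 35 ft³ left
storage unit 5: place 66 ft³, 34 ft³ left
5 storage units × 100 ft³ = 500 ft³; used 367 ft³; unused 133 ft³.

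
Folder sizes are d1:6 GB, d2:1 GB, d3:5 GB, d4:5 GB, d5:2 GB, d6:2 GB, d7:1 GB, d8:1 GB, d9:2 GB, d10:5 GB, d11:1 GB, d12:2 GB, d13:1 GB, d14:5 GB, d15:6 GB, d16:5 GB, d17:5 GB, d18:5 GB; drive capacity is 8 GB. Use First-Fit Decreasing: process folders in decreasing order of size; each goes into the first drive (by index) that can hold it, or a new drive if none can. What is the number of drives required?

Sorted descending: 6, 6, 5, 5, 5, 5, 5, 5, 5, 2, 2, 2, 2, 1, 1, 1, 1, 1.
Put 6 GB in drive 1; 2 GB remain.
Put 6 GB in drive 2; 2 GB remain.
Put 5 GB in drive 3; 3 GB remain.
Put 5 GB in drive 4; 3 GB remain.
Put 5 GB in drive 5; 3 GB remain.
Put 5 GB in drive 6; 3 GB remain.
Put 5 GB in drive 7; 3 GB remain.
Put 5 GB in drive 8; 3 GB remain.
Put 5 GB in drive 9; 3 GB remain.
Put 2 GB in drive 1; 0 GB remain.
Put 2 GB in drive 2; 0 GB remain.
Put 2 GB in drive 3; 1 GB remain.
Put 2 GB in drive 4; 1 GB remain.
Put 1 GB in drive 3; 0 GB remain.
Put 1 GB in drive 4; 0 GB remain.
Put 1 GB in drive 5; 2 GB remain.
Put 1 GB in drive 5; 1 GB remain.
Put 1 GB in drive 5; 0 GB remain.

9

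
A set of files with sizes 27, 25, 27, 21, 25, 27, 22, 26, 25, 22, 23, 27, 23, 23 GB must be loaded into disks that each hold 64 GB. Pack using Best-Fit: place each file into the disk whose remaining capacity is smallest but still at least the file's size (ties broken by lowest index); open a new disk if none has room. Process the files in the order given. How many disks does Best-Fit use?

7

Put 27 GB in disk 1; 37 GB remain.
Put 25 GB in disk 1; 12 GB remain.
Put 27 GB in disk 2; 37 GB remain.
Put 21 GB in disk 2; 16 GB remain.
Put 25 GB in disk 3; 39 GB remain.
Put 27 GB in disk 3; 12 GB remain.
Put 22 GB in disk 4; 42 GB remain.
Put 26 GB in disk 4; 16 GB remain.
Put 25 GB in disk 5; 39 GB remain.
Put 22 GB in disk 5; 17 GB remain.
Put 23 GB in disk 6; 41 GB remain.
Put 27 GB in disk 6; 14 GB remain.
Put 23 GB in disk 7; 41 GB remain.
Put 23 GB in disk 7; 18 GB remain.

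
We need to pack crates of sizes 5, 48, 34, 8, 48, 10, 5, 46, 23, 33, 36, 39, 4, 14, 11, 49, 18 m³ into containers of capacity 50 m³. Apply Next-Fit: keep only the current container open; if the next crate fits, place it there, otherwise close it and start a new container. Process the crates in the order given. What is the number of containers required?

13 containers

container 1: place 5 m³, 45 m³ left
container 2: place 48 m³, 2 m³ left
container 3: place 34 m³, 16 m³ left
container 3: place 8 m³, 8 m³ left
container 4: place 48 m³, 2 m³ left
container 5: place 10 m³, 40 m³ left
container 5: place 5 m³, 35 m³ left
container 6: place 46 m³, 4 m³ left
container 7: place 23 m³, 27 m³ left
container 8: place 33 m³, 17 m³ left
container 9: place 36 m³, 14 m³ left
container 10: place 39 m³, 11 m³ left
container 10: place 4 m³, 7 m³ left
container 11: place 14 m³, 36 m³ left
container 11: place 11 m³, 25 m³ left
container 12: place 49 m³, 1 m³ left
container 13: place 18 m³, 32 m³ left
Final containers: [5] [48] [34,8] [48] [10,5] [46] [23] [33] [36] [39,4] [14,11] [49] [18].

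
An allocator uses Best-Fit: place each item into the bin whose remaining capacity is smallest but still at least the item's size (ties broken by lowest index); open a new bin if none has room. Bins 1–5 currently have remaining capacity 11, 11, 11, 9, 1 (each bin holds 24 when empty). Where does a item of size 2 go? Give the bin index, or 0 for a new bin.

4

Bins with room: bin 1 (11), bin 2 (11), bin 3 (11), bin 4 (9).
Tightest fit is bin 4 with 9 free.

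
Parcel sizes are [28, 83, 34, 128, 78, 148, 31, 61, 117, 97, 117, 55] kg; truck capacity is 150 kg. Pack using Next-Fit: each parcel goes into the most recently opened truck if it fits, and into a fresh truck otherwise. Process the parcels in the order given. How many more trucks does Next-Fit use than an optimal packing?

Next-Fit: [28,83,34] [128] [78] [148] [31,61] [117] [97] [117] [55] → 9 trucks.
Total size 977 kg; any packing needs at least ⌈977/150⌉ = 7 trucks.
An optimal packing achieves that bound: [148] [128] [117,31] [117,28] [97,34] [83,61] [78,55] → 7 trucks.
Excess: 9 − 7 = 2.

2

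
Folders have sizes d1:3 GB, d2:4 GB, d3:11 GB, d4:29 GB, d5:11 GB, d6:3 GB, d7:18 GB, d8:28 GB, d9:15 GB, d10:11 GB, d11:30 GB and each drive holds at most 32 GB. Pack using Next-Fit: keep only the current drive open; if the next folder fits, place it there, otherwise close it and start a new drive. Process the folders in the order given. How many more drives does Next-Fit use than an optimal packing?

0

Next-Fit: [3,4,11] [29] [11,3,18] [28] [15,11] [30] → 6 drives.
Total size 163 GB; any packing needs at least ⌈163/32⌉ = 6 drives.
So 6 is already optimal.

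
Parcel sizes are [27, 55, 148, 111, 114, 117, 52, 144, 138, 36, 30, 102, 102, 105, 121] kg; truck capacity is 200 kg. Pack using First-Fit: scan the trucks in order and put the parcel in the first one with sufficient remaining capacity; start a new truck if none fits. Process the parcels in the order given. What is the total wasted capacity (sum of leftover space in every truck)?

Put 27 kg in truck 1; 173 kg remain.
Put 55 kg in truck 1; 118 kg remain.
Put 148 kg in truck 2; 52 kg remain.
Put 111 kg in truck 1; 7 kg remain.
Put 114 kg in truck 3; 86 kg remain.
Put 117 kg in truck 4; 83 kg remain.
Put 52 kg in truck 2; 0 kg remain.
Put 144 kg in truck 5; 56 kg remain.
Put 138 kg in truck 6; 62 kg remain.
Put 36 kg in truck 3; 50 kg remain.
Put 30 kg in truck 3; 20 kg remain.
Put 102 kg in truck 7; 98 kg remain.
Put 102 kg in truck 8; 98 kg remain.
Put 105 kg in truck 9; 95 kg remain.
Put 121 kg in truck 10; 79 kg remain.
10 trucks × 200 kg = 2000 kg; used 1402 kg; unused 598 kg.

598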